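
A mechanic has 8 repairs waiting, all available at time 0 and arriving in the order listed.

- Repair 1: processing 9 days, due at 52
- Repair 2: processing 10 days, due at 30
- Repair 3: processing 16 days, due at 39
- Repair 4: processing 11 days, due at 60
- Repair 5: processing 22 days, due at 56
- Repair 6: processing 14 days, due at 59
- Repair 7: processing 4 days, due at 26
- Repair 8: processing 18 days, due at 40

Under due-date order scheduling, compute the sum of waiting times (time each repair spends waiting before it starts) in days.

325

EDD (increasing due date): Repair 7 Repair 2 Repair 3 Repair 8 Repair 1 Repair 5 Repair 6 Repair 4.
Repair 7: waits 0, runs 0→4
Repair 2: waits 4, runs 4→14
Repair 3: waits 14, runs 14→30
Repair 8: waits 30, runs 30→48
Repair 1: waits 48, runs 48→57
Repair 5: waits 57, runs 57→79
Repair 6: waits 79, runs 79→93
Repair 4: waits 93, runs 93→104
Sum = 0+4+14+30+48+57+79+93 = 325.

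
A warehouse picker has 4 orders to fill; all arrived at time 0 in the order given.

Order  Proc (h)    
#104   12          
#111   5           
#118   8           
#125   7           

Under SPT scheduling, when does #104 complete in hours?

SPT (increasing processing time): #111 #125 #118 #104.
#111: 0→5
#125: 5→12
#118: 12→20
#104: 20→32

32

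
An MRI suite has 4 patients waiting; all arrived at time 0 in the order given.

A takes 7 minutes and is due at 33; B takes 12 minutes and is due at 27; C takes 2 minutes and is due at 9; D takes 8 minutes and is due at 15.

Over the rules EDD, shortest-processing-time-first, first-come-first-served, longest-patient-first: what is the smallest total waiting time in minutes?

28

EDD (increasing due date): C D B A.
C: waits 0, runs 0→2
D: waits 2, runs 2→10
B: waits 10, runs 10→22
A: waits 22, runs 22→29
Sum = 0+2+10+22 = 34.
SPT (increasing processing time): C A D B.
C: waits 0, runs 0→2
A: waits 2, runs 2→9
D: waits 9, runs 9→17
B: waits 17, runs 17→29
Sum = 0+2+9+17 = 28.
FIFO (arrival order): A B C D.
A: waits 0, runs 0→7
B: waits 7, runs 7→19
C: waits 19, runs 19→21
D: waits 21, runs 21→29
Sum = 0+7+19+21 = 47.
LPT (decreasing processing time): B D A C.
B: waits 0, runs 0→12
D: waits 12, runs 12→20
A: waits 20, runs 20→27
C: waits 27, runs 27→29
Sum = 0+12+20+27 = 59.
EDD 34, SPT 28, FIFO 47, LPT 59 → minimum 28.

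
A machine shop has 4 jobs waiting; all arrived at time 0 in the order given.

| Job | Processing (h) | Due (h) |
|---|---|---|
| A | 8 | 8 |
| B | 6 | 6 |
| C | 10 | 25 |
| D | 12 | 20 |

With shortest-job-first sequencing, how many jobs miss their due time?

SPT (increasing processing time): B A C D.
B: 0→6, due 6, tardiness 0
A: 6→14, due 8, tardiness 6
C: 14→24, due 25, tardiness 0
D: 24→36, due 20, tardiness 16
Late jobs: 2.

2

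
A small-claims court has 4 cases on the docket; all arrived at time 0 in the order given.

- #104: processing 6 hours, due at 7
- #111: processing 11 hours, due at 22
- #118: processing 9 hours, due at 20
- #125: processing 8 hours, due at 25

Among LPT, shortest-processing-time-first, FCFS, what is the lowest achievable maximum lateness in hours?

LPT (decreasing processing time): #111 #118 #125 #104.
#111: 0→11, due 22, lateness -11
#118: 11→20, due 20, lateness 0
#125: 20→28, due 25, lateness 3
#104: 28→34, due 7, lateness 27
Maximum = 27.
SPT (increasing processing time): #104 #125 #118 #111.
#104: 0→6, due 7, lateness -1
#125: 6→14, due 25, lateness -11
#118: 14→23, due 20, lateness 3
#111: 23→34, due 22, lateness 12
Maximum = 12.
FIFO (arrival order): #104 #111 #118 #125.
#104: 0→6, due 7, lateness -1
#111: 6→17, due 22, lateness -5
#118: 17→26, due 20, lateness 6
#125: 26→34, due 25, lateness 9
Maximum = 9.
LPT 27, SPT 12, FIFO 9 → minimum 9.

9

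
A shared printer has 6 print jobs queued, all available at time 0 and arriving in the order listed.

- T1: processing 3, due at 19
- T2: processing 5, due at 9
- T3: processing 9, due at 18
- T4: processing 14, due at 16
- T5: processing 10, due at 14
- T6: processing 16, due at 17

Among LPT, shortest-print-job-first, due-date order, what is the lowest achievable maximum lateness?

38

LPT (decreasing processing time): T6 T4 T5 T3 T2 T1.
T6: 0→16, due 17, lateness -1
T4: 16→30, due 16, lateness 14
T5: 30→40, due 14, lateness 26
T3: 40→49, due 18, lateness 31
T2: 49→54, due 9, lateness 45
T1: 54→57, due 19, lateness 38
Maximum = 45.
SPT (increasing processing time): T1 T2 T3 T5 T4 T6.
T1: 0→3, due 19, lateness -16
T2: 3→8, due 9, lateness -1
T3: 8→17, due 18, lateness -1
T5: 17→27, due 14, lateness 13
T4: 27→41, due 16, lateness 25
T6: 41→57, due 17, lateness 40
Maximum = 40.
EDD (increasing due date): T2 T5 T4 T6 T3 T1.
T2: 0→5, due 9, lateness -4
T5: 5→15, due 14, lateness 1
T4: 15→29, due 16, lateness 13
T6: 29→45, due 17, lateness 28
T3: 45→54, due 18, lateness 36
T1: 54→57, due 19, lateness 38
Maximum = 38.
LPT 45, SPT 40, EDD 38 → minimum 38.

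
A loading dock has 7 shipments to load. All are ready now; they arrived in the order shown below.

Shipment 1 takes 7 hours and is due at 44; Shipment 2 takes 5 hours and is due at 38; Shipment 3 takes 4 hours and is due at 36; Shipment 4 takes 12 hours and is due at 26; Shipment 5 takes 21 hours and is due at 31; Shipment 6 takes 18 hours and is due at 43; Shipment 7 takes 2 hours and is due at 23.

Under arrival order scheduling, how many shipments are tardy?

4

FIFO (arrival order): Shipment 1 Shipment 2 Shipment 3 Shipment 4 Shipment 5 Shipment 6 Shipment 7.
Shipment 1: 0→7, due 44, tardiness 0
Shipment 2: 7→12, due 38, tardiness 0
Shipment 3: 12→16, due 36, tardiness 0
Shipment 4: 16→28, due 26, tardiness 2
Shipment 5: 28→49, due 31, tardiness 18
Shipment 6: 49→67, due 43, tardiness 24
Shipment 7: 67→69, due 23, tardiness 46
Late shipments: 4.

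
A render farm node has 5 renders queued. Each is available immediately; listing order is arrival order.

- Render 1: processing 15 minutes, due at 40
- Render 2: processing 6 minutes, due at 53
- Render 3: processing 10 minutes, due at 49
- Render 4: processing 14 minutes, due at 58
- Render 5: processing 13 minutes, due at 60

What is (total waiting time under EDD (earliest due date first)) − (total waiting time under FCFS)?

EDD (increasing due date): Render 1 Render 3 Render 2 Render 4 Render 5.
Render 1: waits 0, runs 0→15
Render 3: waits 15, runs 15→25
Render 2: waits 25, runs 25→31
Render 4: waits 31, runs 31→45
Render 5: waits 45, runs 45→58
Sum = 0+15+25+31+45 = 116.
FIFO (arrival order): Render 1 Render 2 Render 3 Render 4 Render 5.
Render 1: waits 0, runs 0→15
Render 2: waits 15, runs 15→21
Render 3: waits 21, runs 21→31
Render 4: waits 31, runs 31→45
Render 5: waits 45, runs 45→58
Sum = 0+15+21+31+45 = 112.
Difference = 116 − 112 = 4.

4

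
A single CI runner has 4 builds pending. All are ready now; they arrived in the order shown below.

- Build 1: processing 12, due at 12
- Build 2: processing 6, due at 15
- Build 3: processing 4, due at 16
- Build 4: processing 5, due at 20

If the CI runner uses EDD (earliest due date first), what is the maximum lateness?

EDD (increasing due date): Build 1 Build 2 Build 3 Build 4.
Build 1: 0→12, due 12, lateness 0
Build 2: 12→18, due 15, lateness 3
Build 3: 18→22, due 16, lateness 6
Build 4: 22→27, due 20, lateness 7
Maximum = 7.

7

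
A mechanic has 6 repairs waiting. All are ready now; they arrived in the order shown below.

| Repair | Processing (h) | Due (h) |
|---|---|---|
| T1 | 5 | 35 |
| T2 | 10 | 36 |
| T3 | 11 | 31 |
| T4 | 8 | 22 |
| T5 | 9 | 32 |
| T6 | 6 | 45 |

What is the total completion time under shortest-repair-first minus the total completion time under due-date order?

SPT (increasing processing time): T1 T6 T4 T5 T2 T3.
T1: 0→5
T6: 5→11
T4: 11→19
T5: 19→28
T2: 28→38
T3: 38→49
Sum = 5+11+19+28+38+49 = 150.
EDD (increasing due date): T4 T3 T5 T1 T2 T6.
T4: 0→8
T3: 8→19
T5: 19→28
T1: 28→33
T2: 33→43
T6: 43→49
Sum = 8+19+28+33+43+49 = 180.
Difference = 150 − 180 = -30.

-30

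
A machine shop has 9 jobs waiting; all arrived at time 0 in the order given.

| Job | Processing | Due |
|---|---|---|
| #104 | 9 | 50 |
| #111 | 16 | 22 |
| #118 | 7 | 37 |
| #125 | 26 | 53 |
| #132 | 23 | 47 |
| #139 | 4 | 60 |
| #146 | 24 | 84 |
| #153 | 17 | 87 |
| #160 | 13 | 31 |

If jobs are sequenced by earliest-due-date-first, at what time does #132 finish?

EDD (increasing due date): #111 #160 #118 #132 #104 #125 #139 #146 #153.
#111: 0→16
#160: 16→29
#118: 29→36
#132: 36→59

59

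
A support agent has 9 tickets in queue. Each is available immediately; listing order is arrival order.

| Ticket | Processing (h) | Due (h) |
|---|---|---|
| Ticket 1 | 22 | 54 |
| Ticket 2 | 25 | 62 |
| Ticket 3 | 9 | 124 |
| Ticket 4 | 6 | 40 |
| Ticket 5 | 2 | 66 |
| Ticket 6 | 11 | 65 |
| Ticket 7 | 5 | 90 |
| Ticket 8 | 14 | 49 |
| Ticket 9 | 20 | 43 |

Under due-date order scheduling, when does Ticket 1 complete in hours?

EDD (increasing due date): Ticket 4 Ticket 9 Ticket 8 Ticket 1 Ticket 2 Ticket 6 Ticket 5 Ticket 7 Ticket 3.
Ticket 4: 0→6
Ticket 9: 6→26
Ticket 8: 26→40
Ticket 1: 40→62

62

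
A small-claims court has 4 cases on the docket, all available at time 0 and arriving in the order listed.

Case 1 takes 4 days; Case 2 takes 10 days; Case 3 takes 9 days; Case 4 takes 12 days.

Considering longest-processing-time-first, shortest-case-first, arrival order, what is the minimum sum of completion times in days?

LPT (decreasing processing time): Case 4 Case 2 Case 3 Case 1.
Case 4: 0→12
Case 2: 12→22
Case 3: 22→31
Case 1: 31→35
Sum = 12+22+31+35 = 100.
SPT (increasing processing time): Case 1 Case 3 Case 2 Case 4.
Case 1: 0→4
Case 3: 4→13
Case 2: 13→23
Case 4: 23→35
Sum = 4+13+23+35 = 75.
FIFO (arrival order): Case 1 Case 2 Case 3 Case 4.
Case 1: 0→4
Case 2: 4→14
Case 3: 14→23
Case 4: 23→35
Sum = 4+14+23+35 = 76.
LPT 100, SPT 75, FIFO 76 → minimum 75.

75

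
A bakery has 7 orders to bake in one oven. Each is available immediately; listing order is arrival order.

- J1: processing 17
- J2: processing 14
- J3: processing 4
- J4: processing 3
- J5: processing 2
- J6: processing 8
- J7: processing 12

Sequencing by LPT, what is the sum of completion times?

LPT (decreasing processing time): J1 J2 J7 J6 J3 J4 J5.
J1: 0→17
J2: 17→31
J7: 31→43
J6: 43→51
J3: 51→55
J4: 55→58
J5: 58→60
Sum = 17+31+43+51+55+58+60 = 315.

315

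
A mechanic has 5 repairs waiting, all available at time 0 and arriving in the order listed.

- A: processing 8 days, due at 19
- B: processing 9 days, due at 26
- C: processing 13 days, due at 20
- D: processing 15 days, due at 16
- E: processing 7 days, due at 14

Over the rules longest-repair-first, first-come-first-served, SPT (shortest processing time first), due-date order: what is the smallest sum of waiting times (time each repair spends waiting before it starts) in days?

LPT (decreasing processing time): D C B A E.
D: waits 0, runs 0→15
C: waits 15, runs 15→28
B: waits 28, runs 28→37
A: waits 37, runs 37→45
E: waits 45, runs 45→52
Sum = 0+15+28+37+45 = 125.
FIFO (arrival order): A B C D E.
A: waits 0, runs 0→8
B: waits 8, runs 8→17
C: waits 17, runs 17→30
D: waits 30, runs 30→45
E: waits 45, runs 45→52
Sum = 0+8+17+30+45 = 100.
SPT (increasing processing time): E A B C D.
E: waits 0, runs 0→7
A: waits 7, runs 7→15
B: waits 15, runs 15→24
C: waits 24, runs 24→37
D: waits 37, runs 37→52
Sum = 0+7+15+24+37 = 83.
EDD (increasing due date): E D A C B.
E: waits 0, runs 0→7
D: waits 7, runs 7→22
A: waits 22, runs 22→30
C: waits 30, runs 30→43
B: waits 43, runs 43→52
Sum = 0+7+22+30+43 = 102.
LPT 125, FIFO 100, SPT 83, EDD 102 → minimum 83.

83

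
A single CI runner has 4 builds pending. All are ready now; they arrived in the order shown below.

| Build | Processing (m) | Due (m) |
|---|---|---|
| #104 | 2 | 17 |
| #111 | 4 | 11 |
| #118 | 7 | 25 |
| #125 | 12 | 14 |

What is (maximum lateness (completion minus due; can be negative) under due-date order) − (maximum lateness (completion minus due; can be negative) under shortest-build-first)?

EDD (increasing due date): #111 #125 #104 #118.
#111: 0→4, due 11, lateness -7
#125: 4→16, due 14, lateness 2
#104: 16→18, due 17, lateness 1
#118: 18→25, due 25, lateness 0
Maximum = 2.
SPT (increasing processing time): #104 #111 #118 #125.
#104: 0→2, due 17, lateness -15
#111: 2→6, due 11, lateness -5
#118: 6→13, due 25, lateness -12
#125: 13→25, due 14, lateness 11
Maximum = 11.
Difference = 2 − 11 = -9.

-9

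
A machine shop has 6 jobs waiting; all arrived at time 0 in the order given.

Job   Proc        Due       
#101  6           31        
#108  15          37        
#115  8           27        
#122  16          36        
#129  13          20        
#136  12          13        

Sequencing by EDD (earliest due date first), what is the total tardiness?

71

EDD (increasing due date): #136 #129 #115 #101 #122 #108.
#136: 0→12, due 13, tardiness 0
#129: 12→25, due 20, tardiness 5
#115: 25→33, due 27, tardiness 6
#101: 33→39, due 31, tardiness 8
#122: 39→55, due 36, tardiness 19
#108: 55→70, due 37, tardiness 33
Sum = 0+5+6+8+19+33 = 71.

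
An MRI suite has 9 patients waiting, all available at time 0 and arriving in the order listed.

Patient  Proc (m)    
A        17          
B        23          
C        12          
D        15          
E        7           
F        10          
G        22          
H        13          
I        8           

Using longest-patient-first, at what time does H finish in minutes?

LPT (decreasing processing time): B G A D H C F I E.
B: 0→23
G: 23→45
A: 45→62
D: 62→77
H: 77→90

90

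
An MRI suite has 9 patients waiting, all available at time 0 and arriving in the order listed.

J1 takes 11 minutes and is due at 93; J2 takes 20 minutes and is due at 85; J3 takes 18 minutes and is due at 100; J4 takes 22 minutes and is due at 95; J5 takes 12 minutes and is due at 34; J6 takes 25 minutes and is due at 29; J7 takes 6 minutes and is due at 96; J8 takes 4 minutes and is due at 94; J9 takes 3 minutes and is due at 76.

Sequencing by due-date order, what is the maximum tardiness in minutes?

EDD (increasing due date): J6 J5 J9 J2 J1 J8 J4 J7 J3.
J6: 0→25, due 29, tardiness 0
J5: 25→37, due 34, tardiness 3
J9: 37→40, due 76, tardiness 0
J2: 40→60, due 85, tardiness 0
J1: 60→71, due 93, tardiness 0
J8: 71→75, due 94, tardiness 0
J4: 75→97, due 95, tardiness 2
J7: 97→103, due 96, tardiness 7
J3: 103→121, due 100, tardiness 21
Maximum = 21.

21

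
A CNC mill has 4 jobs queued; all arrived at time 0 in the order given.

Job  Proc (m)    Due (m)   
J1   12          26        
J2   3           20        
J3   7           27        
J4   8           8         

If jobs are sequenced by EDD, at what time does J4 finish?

8

EDD (increasing due date): J4 J2 J1 J3.
J4: 0→8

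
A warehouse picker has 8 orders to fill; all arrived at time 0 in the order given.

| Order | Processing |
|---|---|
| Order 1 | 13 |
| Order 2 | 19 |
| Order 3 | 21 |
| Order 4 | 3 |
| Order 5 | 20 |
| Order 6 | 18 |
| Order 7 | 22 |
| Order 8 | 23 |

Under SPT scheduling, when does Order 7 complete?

SPT (increasing processing time): Order 4 Order 1 Order 6 Order 2 Order 5 Order 3 Order 7 Order 8.
Order 4: 0→3
Order 1: 3→16
Order 6: 16→34
Order 2: 34→53
Order 5: 53→73
Order 3: 73→94
Order 7: 94→116

116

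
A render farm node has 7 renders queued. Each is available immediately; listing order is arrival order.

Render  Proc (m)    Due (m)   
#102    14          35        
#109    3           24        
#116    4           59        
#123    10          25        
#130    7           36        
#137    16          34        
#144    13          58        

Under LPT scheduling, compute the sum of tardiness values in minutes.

100

LPT (decreasing processing time): #137 #102 #144 #123 #130 #116 #109.
#137: 0→16, due 34, tardiness 0
#102: 16→30, due 35, tardiness 0
#144: 30→43, due 58, tardiness 0
#123: 43→53, due 25, tardiness 28
#130: 53→60, due 36, tardiness 24
#116: 60→64, due 59, tardiness 5
#109: 64→67, due 24, tardiness 43
Sum = 0+0+0+28+24+5+43 = 100.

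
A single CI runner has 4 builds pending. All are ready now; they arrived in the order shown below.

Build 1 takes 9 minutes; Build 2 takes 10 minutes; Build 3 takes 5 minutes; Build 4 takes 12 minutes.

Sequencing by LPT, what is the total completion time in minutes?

101

LPT (decreasing processing time): Build 4 Build 2 Build 1 Build 3.
Build 4: 0→12
Build 2: 12→22
Build 1: 22→31
Build 3: 31→36
Sum = 12+22+31+36 = 101.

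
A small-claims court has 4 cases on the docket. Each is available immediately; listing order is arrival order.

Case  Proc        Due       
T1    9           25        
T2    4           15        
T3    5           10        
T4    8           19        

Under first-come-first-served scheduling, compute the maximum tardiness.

8

FIFO (arrival order): T1 T2 T3 T4.
T1: 0→9, due 25, tardiness 0
T2: 9→13, due 15, tardiness 0
T3: 13→18, due 10, tardiness 8
T4: 18→26, due 19, tardiness 7
Maximum = 8.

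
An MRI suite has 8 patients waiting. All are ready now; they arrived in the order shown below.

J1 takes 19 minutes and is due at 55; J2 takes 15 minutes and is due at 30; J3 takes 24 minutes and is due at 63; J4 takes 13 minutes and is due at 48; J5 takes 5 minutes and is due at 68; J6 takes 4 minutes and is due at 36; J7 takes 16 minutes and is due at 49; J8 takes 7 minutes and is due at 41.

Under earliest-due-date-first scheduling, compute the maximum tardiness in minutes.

EDD (increasing due date): J2 J6 J8 J4 J7 J1 J3 J5.
J2: 0→15, due 30, tardiness 0
J6: 15→19, due 36, tardiness 0
J8: 19→26, due 41, tardiness 0
J4: 26→39, due 48, tardiness 0
J7: 39→55, due 49, tardiness 6
J1: 55→74, due 55, tardiness 19
J3: 74→98, due 63, tardiness 35
J5: 98→103, due 68, tardiness 35
Maximum = 35.

35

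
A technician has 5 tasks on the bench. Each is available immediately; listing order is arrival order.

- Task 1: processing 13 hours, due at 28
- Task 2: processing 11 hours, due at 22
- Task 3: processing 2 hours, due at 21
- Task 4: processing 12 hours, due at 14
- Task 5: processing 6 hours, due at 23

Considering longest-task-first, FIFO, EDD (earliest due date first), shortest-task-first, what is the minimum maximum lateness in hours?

LPT (decreasing processing time): Task 1 Task 4 Task 2 Task 5 Task 3.
Task 1: 0→13, due 28, lateness -15
Task 4: 13→25, due 14, lateness 11
Task 2: 25→36, due 22, lateness 14
Task 5: 36→42, due 23, lateness 19
Task 3: 42→44, due 21, lateness 23
Maximum = 23.
FIFO (arrival order): Task 1 Task 2 Task 3 Task 4 Task 5.
Task 1: 0→13, due 28, lateness -15
Task 2: 13→24, due 22, lateness 2
Task 3: 24→26, due 21, lateness 5
Task 4: 26→38, due 14, lateness 24
Task 5: 38→44, due 23, lateness 21
Maximum = 24.
EDD (increasing due date): Task 4 Task 3 Task 2 Task 5 Task 1.
Task 4: 0→12, due 14, lateness -2
Task 3: 12→14, due 21, lateness -7
Task 2: 14→25, due 22, lateness 3
Task 5: 25→31, due 23, lateness 8
Task 1: 31→44, due 28, lateness 16
Maximum = 16.
SPT (increasing processing time): Task 3 Task 5 Task 2 Task 4 Task 1.
Task 3: 0→2, due 21, lateness -19
Task 5: 2→8, due 23, lateness -15
Task 2: 8→19, due 22, lateness -3
Task 4: 19→31, due 14, lateness 17
Task 1: 31→44, due 28, lateness 16
Maximum = 17.
LPT 23, FIFO 24, EDD 16, SPT 17 → minimum 16.

16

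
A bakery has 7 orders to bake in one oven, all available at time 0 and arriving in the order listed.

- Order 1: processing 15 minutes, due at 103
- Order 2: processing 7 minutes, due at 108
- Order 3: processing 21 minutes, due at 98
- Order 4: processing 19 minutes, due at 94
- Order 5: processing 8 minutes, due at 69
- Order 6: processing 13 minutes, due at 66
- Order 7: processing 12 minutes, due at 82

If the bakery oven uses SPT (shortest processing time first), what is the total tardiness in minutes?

0

SPT (increasing processing time): Order 2 Order 5 Order 7 Order 6 Order 1 Order 4 Order 3.
Order 2: 0→7, due 108, tardiness 0
Order 5: 7→15, due 69, tardiness 0
Order 7: 15→27, due 82, tardiness 0
Order 6: 27→40, due 66, tardiness 0
Order 1: 40→55, due 103, tardiness 0
Order 4: 55→74, due 94, tardiness 0
Order 3: 74→95, due 98, tardiness 0
Sum = 0+0+0+0+0+0+0 = 0.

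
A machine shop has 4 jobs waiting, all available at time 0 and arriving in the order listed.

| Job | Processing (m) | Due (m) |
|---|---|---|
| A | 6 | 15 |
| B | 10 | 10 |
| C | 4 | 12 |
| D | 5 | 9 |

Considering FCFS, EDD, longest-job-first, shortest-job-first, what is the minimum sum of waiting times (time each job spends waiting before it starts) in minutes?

28

FIFO (arrival order): A B C D.
A: waits 0, runs 0→6
B: waits 6, runs 6→16
C: waits 16, runs 16→20
D: waits 20, runs 20→25
Sum = 0+6+16+20 = 42.
EDD (increasing due date): D B C A.
D: waits 0, runs 0→5
B: waits 5, runs 5→15
C: waits 15, runs 15→19
A: waits 19, runs 19→25
Sum = 0+5+15+19 = 39.
LPT (decreasing processing time): B A D C.
B: waits 0, runs 0→10
A: waits 10, runs 10→16
D: waits 16, runs 16→21
C: waits 21, runs 21→25
Sum = 0+10+16+21 = 47.
SPT (increasing processing time): C D A B.
C: waits 0, runs 0→4
D: waits 4, runs 4→9
A: waits 9, runs 9→15
B: waits 15, runs 15→25
Sum = 0+4+9+15 = 28.
FIFO 42, EDD 39, LPT 47, SPT 28 → minimum 28.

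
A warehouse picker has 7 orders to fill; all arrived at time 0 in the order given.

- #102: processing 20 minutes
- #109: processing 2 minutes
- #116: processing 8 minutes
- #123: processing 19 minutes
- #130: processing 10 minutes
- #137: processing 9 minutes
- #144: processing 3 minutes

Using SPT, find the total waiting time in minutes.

SPT (increasing processing time): #109 #144 #116 #137 #130 #123 #102.
#109: waits 0, runs 0→2
#144: waits 2, runs 2→5
#116: waits 5, runs 5→13
#137: waits 13, runs 13→22
#130: waits 22, runs 22→32
#123: waits 32, runs 32→51
#102: waits 51, runs 51→71
Sum = 0+2+5+13+22+32+51 = 125.

125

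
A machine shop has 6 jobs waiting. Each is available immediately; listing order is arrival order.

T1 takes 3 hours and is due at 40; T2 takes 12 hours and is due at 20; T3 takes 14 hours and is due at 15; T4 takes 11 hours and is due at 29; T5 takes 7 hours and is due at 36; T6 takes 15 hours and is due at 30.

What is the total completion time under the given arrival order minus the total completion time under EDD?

-54

FIFO (arrival order): T1 T2 T3 T4 T5 T6.
T1: 0→3
T2: 3→15
T3: 15→29
T4: 29→40
T5: 40→47
T6: 47→62
Sum = 3+15+29+40+47+62 = 196.
EDD (increasing due date): T3 T2 T4 T6 T5 T1.
T3: 0→14
T2: 14→26
T4: 26→37
T6: 37→52
T5: 52→59
T1: 59→62
Sum = 14+26+37+52+59+62 = 250.
Difference = 196 − 250 = -54.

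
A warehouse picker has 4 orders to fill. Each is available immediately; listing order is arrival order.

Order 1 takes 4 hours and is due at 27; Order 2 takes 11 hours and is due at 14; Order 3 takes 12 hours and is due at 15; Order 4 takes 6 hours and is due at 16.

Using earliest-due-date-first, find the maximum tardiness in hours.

EDD (increasing due date): Order 2 Order 3 Order 4 Order 1.
Order 2: 0→11, due 14, tardiness 0
Order 3: 11→23, due 15, tardiness 8
Order 4: 23→29, due 16, tardiness 13
Order 1: 29→33, due 27, tardiness 6
Maximum = 13.

13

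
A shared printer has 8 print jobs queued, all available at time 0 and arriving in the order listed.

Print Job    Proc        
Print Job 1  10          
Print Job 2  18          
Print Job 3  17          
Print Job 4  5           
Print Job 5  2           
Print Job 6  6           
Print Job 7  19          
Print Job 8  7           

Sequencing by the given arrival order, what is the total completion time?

FIFO (arrival order): Print Job 1 Print Job 2 Print Job 3 Print Job 4 Print Job 5 Print Job 6 Print Job 7 Print Job 8.
Print Job 1: 0→10
Print Job 2: 10→28
Print Job 3: 28→45
Print Job 4: 45→50
Print Job 5: 50→52
Print Job 6: 52→58
Print Job 7: 58→77
Print Job 8: 77→84
Sum = 10+28+45+50+52+58+77+84 = 404.

404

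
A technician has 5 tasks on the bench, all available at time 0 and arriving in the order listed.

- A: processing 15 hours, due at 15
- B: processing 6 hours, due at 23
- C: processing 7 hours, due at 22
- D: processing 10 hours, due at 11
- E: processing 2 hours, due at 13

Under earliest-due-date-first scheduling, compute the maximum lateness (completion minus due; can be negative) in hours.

EDD (increasing due date): D E A C B.
D: 0→10, due 11, lateness -1
E: 10→12, due 13, lateness -1
A: 12→27, due 15, lateness 12
C: 27→34, due 22, lateness 12
B: 34→40, due 23, lateness 17
Maximum = 17.

17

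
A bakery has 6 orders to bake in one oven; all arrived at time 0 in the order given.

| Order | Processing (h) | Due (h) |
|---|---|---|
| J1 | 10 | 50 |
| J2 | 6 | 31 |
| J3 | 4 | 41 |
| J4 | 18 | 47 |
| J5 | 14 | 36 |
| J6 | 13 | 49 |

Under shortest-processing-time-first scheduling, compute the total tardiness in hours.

29

SPT (increasing processing time): J3 J2 J1 J6 J5 J4.
J3: 0→4, due 41, tardiness 0
J2: 4→10, due 31, tardiness 0
J1: 10→20, due 50, tardiness 0
J6: 20→33, due 49, tardiness 0
J5: 33→47, due 36, tardiness 11
J4: 47→65, due 47, tardiness 18
Sum = 0+0+0+0+11+18 = 29.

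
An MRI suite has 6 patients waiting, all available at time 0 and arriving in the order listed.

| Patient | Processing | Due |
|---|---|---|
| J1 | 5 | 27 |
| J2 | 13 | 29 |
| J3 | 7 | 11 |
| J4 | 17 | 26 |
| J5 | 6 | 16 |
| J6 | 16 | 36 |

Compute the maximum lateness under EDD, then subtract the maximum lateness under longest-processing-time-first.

EDD (increasing due date): J3 J5 J4 J1 J2 J6.
J3: 0→7, due 11, lateness -4
J5: 7→13, due 16, lateness -3
J4: 13→30, due 26, lateness 4
J1: 30→35, due 27, lateness 8
J2: 35→48, due 29, lateness 19
J6: 48→64, due 36, lateness 28
Maximum = 28.
LPT (decreasing processing time): J4 J6 J2 J3 J5 J1.
J4: 0→17, due 26, lateness -9
J6: 17→33, due 36, lateness -3
J2: 33→46, due 29, lateness 17
J3: 46→53, due 11, lateness 42
J5: 53→59, due 16, lateness 43
J1: 59→64, due 27, lateness 37
Maximum = 43.
Difference = 28 − 43 = -15.

-15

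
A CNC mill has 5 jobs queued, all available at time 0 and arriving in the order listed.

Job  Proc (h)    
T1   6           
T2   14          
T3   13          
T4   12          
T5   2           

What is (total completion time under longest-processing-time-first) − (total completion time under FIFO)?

21

LPT (decreasing processing time): T2 T3 T4 T1 T5.
T2: 0→14
T3: 14→27
T4: 27→39
T1: 39→45
T5: 45→47
Sum = 14+27+39+45+47 = 172.
FIFO (arrival order): T1 T2 T3 T4 T5.
T1: 0→6
T2: 6→20
T3: 20→33
T4: 33→45
T5: 45→47
Sum = 6+20+33+45+47 = 151.
Difference = 172 − 151 = 21.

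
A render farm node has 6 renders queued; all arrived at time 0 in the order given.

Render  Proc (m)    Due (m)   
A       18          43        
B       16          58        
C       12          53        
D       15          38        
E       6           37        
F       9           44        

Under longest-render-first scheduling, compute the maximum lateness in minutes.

39

LPT (decreasing processing time): A B D C F E.
A: 0→18, due 43, lateness -25
B: 18→34, due 58, lateness -24
D: 34→49, due 38, lateness 11
C: 49→61, due 53, lateness 8
F: 61→70, due 44, lateness 26
E: 70→76, due 37, lateness 39
Maximum = 39.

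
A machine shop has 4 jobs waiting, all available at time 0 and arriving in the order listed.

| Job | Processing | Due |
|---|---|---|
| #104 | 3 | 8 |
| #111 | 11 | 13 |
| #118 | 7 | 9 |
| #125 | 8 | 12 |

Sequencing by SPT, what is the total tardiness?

23

SPT (increasing processing time): #104 #118 #125 #111.
#104: 0→3, due 8, tardiness 0
#118: 3→10, due 9, tardiness 1
#125: 10→18, due 12, tardiness 6
#111: 18→29, due 13, tardiness 16
Sum = 0+1+6+16 = 23.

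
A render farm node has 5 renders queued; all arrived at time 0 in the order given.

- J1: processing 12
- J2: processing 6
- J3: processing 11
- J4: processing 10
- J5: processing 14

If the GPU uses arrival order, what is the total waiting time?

98

FIFO (arrival order): J1 J2 J3 J4 J5.
J1: waits 0, runs 0→12
J2: waits 12, runs 12→18
J3: waits 18, runs 18→29
J4: waits 29, runs 29→39
J5: waits 39, runs 39→53
Sum = 0+12+18+29+39 = 98.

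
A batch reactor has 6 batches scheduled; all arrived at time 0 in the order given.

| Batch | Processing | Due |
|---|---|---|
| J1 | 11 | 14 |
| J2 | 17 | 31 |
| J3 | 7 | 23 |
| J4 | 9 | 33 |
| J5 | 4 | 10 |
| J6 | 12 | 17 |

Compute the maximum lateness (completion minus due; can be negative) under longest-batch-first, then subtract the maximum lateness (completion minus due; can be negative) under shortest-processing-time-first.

21

LPT (decreasing processing time): J2 J6 J1 J4 J3 J5.
J2: 0→17, due 31, lateness -14
J6: 17→29, due 17, lateness 12
J1: 29→40, due 14, lateness 26
J4: 40→49, due 33, lateness 16
J3: 49→56, due 23, lateness 33
J5: 56→60, due 10, lateness 50
Maximum = 50.
SPT (increasing processing time): J5 J3 J4 J1 J6 J2.
J5: 0→4, due 10, lateness -6
J3: 4→11, due 23, lateness -12
J4: 11→20, due 33, lateness -13
J1: 20→31, due 14, lateness 17
J6: 31→43, due 17, lateness 26
J2: 43→60, due 31, lateness 29
Maximum = 29.
Difference = 50 − 29 = 21.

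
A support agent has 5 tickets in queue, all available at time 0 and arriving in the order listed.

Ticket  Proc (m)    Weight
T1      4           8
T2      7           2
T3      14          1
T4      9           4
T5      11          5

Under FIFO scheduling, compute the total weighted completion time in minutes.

440

FIFO (arrival order): T1 T2 T3 T4 T5.
T1: finishes 4, weight 8, w·C = 32
T2: finishes 11, weight 2, w·C = 22
T3: finishes 25, weight 1, w·C = 25
T4: finishes 34, weight 4, w·C = 136
T5: finishes 45, weight 5, w·C = 225
Sum = 32+22+25+136+225 = 440.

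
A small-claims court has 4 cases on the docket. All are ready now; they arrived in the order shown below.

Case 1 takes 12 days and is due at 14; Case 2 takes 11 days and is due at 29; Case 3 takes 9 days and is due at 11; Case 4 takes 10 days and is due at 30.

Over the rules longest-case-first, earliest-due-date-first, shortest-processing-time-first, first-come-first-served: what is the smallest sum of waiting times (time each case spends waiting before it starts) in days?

58

LPT (decreasing processing time): Case 1 Case 2 Case 4 Case 3.
Case 1: waits 0, runs 0→12
Case 2: waits 12, runs 12→23
Case 4: waits 23, runs 23→33
Case 3: waits 33, runs 33→42
Sum = 0+12+23+33 = 68.
EDD (increasing due date): Case 3 Case 1 Case 2 Case 4.
Case 3: waits 0, runs 0→9
Case 1: waits 9, runs 9→21
Case 2: waits 21, runs 21→32
Case 4: waits 32, runs 32→42
Sum = 0+9+21+32 = 62.
SPT (increasing processing time): Case 3 Case 4 Case 2 Case 1.
Case 3: waits 0, runs 0→9
Case 4: waits 9, runs 9→19
Case 2: waits 19, runs 19→30
Case 1: waits 30, runs 30→42
Sum = 0+9+19+30 = 58.
FIFO (arrival order): Case 1 Case 2 Case 3 Case 4.
Case 1: waits 0, runs 0→12
Case 2: waits 12, runs 12→23
Case 3: waits 23, runs 23→32
Case 4: waits 32, runs 32→42
Sum = 0+12+23+32 = 67.
LPT 68, EDD 62, SPT 58, FIFO 67 → minimum 58.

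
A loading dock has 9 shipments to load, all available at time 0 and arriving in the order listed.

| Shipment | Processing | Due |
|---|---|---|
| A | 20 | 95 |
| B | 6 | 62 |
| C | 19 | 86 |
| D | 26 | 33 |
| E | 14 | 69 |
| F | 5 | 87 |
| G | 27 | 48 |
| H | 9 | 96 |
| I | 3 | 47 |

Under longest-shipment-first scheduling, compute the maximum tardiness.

LPT (decreasing processing time): G D A C E H B F I.
G: 0→27, due 48, tardiness 0
D: 27→53, due 33, tardiness 20
A: 53→73, due 95, tardiness 0
C: 73→92, due 86, tardiness 6
E: 92→106, due 69, tardiness 37
H: 106→115, due 96, tardiness 19
B: 115→121, due 62, tardiness 59
F: 121→126, due 87, tardiness 39
I: 126→129, due 47, tardiness 82
Maximum = 82.

82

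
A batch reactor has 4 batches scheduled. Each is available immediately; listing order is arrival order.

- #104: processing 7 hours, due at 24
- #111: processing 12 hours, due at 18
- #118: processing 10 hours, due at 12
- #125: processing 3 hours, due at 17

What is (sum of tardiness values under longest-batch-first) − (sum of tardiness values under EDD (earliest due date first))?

15

LPT (decreasing processing time): #111 #118 #104 #125.
#111: 0→12, due 18, tardiness 0
#118: 12→22, due 12, tardiness 10
#104: 22→29, due 24, tardiness 5
#125: 29→32, due 17, tardiness 15
Sum = 0+10+5+15 = 30.
EDD (increasing due date): #118 #125 #111 #104.
#118: 0→10, due 12, tardiness 0
#125: 10→13, due 17, tardiness 0
#111: 13→25, due 18, tardiness 7
#104: 25→32, due 24, tardiness 8
Sum = 0+0+7+8 = 15.
Difference = 30 − 15 = 15.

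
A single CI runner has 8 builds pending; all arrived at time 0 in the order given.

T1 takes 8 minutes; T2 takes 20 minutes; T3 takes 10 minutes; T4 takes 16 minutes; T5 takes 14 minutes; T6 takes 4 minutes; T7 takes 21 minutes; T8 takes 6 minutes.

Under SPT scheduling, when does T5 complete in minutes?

42

SPT (increasing processing time): T6 T8 T1 T3 T5 T4 T2 T7.
T6: 0→4
T8: 4→10
T1: 10→18
T3: 18→28
T5: 28→42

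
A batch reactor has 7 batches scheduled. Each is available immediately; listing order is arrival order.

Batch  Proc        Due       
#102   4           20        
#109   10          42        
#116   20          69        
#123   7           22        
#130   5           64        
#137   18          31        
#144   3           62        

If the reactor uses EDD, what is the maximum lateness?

EDD (increasing due date): #102 #123 #137 #109 #144 #130 #116.
#102: 0→4, due 20, lateness -16
#123: 4→11, due 22, lateness -11
#137: 11→29, due 31, lateness -2
#109: 29→39, due 42, lateness -3
#144: 39→42, due 62, lateness -20
#130: 42→47, due 64, lateness -17
#116: 47→67, due 69, lateness -2
Maximum = -2.

-2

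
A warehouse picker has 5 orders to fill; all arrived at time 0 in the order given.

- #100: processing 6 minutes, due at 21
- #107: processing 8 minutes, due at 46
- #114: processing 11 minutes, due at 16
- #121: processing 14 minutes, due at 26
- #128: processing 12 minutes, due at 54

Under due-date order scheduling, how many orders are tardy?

1

EDD (increasing due date): #114 #100 #121 #107 #128.
#114: 0→11, due 16, tardiness 0
#100: 11→17, due 21, tardiness 0
#121: 17→31, due 26, tardiness 5
#107: 31→39, due 46, tardiness 0
#128: 39→51, due 54, tardiness 0
Late orders: 1.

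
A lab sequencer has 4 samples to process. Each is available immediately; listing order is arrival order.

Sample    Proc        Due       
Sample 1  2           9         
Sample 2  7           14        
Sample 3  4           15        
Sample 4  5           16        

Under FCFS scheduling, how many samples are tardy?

FIFO (arrival order): Sample 1 Sample 2 Sample 3 Sample 4.
Sample 1: 0→2, due 9, tardiness 0
Sample 2: 2→9, due 14, tardiness 0
Sample 3: 9→13, due 15, tardiness 0
Sample 4: 13→18, due 16, tardiness 2
Late samples: 1.

1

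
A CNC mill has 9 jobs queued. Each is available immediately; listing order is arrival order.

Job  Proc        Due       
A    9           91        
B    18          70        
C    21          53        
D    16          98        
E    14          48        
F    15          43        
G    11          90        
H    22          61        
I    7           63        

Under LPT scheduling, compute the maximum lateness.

70

LPT (decreasing processing time): H C B D F E G A I.
H: 0→22, due 61, lateness -39
C: 22→43, due 53, lateness -10
B: 43→61, due 70, lateness -9
D: 61→77, due 98, lateness -21
F: 77→92, due 43, lateness 49
E: 92→106, due 48, lateness 58
G: 106→117, due 90, lateness 27
A: 117→126, due 91, lateness 35
I: 126→133, due 63, lateness 70
Maximum = 70.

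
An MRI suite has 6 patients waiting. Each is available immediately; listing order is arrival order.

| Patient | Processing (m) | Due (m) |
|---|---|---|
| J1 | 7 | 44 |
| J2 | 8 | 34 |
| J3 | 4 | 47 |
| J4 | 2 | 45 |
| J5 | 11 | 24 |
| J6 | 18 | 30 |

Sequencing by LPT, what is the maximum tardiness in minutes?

LPT (decreasing processing time): J6 J5 J2 J1 J3 J4.
J6: 0→18, due 30, tardiness 0
J5: 18→29, due 24, tardiness 5
J2: 29→37, due 34, tardiness 3
J1: 37→44, due 44, tardiness 0
J3: 44→48, due 47, tardiness 1
J4: 48→50, due 45, tardiness 5
Maximum = 5.

5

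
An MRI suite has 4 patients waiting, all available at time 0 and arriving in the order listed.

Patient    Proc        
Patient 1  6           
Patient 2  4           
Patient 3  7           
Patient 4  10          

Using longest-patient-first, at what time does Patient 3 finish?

LPT (decreasing processing time): Patient 4 Patient 3 Patient 1 Patient 2.
Patient 4: 0→10
Patient 3: 10→17

17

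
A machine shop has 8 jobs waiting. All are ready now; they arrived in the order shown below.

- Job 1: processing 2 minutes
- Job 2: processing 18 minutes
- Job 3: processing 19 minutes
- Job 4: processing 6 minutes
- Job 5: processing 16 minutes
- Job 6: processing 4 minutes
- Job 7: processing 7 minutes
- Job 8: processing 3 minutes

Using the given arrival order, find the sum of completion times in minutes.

FIFO (arrival order): Job 1 Job 2 Job 3 Job 4 Job 5 Job 6 Job 7 Job 8.
Job 1: 0→2
Job 2: 2→20
Job 3: 20→39
Job 4: 39→45
Job 5: 45→61
Job 6: 61→65
Job 7: 65→72
Job 8: 72→75
Sum = 2+20+39+45+61+65+72+75 = 379.

379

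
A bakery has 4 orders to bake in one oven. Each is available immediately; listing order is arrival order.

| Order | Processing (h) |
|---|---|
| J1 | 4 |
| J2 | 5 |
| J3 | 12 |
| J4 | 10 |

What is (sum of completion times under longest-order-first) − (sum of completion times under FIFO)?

LPT (decreasing processing time): J3 J4 J2 J1.
J3: 0→12
J4: 12→22
J2: 22→27
J1: 27→31
Sum = 12+22+27+31 = 92.
FIFO (arrival order): J1 J2 J3 J4.
J1: 0→4
J2: 4→9
J3: 9→21
J4: 21→31
Sum = 4+9+21+31 = 65.
Difference = 92 − 65 = 27.

27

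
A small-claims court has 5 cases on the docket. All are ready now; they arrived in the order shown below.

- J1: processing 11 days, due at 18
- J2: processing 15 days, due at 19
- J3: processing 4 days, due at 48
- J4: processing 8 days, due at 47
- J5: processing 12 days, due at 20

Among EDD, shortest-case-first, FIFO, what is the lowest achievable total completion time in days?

EDD (increasing due date): J1 J2 J5 J4 J3.
J1: 0→11
J2: 11→26
J5: 26→38
J4: 38→46
J3: 46→50
Sum = 11+26+38+46+50 = 171.
SPT (increasing processing time): J3 J4 J1 J5 J2.
J3: 0→4
J4: 4→12
J1: 12→23
J5: 23→35
J2: 35→50
Sum = 4+12+23+35+50 = 124.
FIFO (arrival order): J1 J2 J3 J4 J5.
J1: 0→11
J2: 11→26
J3: 26→30
J4: 30→38
J5: 38→50
Sum = 11+26+30+38+50 = 155.
EDD 171, SPT 124, FIFO 155 → minimum 124.

124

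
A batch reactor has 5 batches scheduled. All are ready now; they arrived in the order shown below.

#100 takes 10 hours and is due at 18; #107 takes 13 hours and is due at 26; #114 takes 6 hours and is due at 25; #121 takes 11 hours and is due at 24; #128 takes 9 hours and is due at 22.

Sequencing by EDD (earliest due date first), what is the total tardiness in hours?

EDD (increasing due date): #100 #128 #121 #114 #107.
#100: 0→10, due 18, tardiness 0
#128: 10→19, due 22, tardiness 0
#121: 19→30, due 24, tardiness 6
#114: 30→36, due 25, tardiness 11
#107: 36→49, due 26, tardiness 23
Sum = 0+0+6+11+23 = 40.

40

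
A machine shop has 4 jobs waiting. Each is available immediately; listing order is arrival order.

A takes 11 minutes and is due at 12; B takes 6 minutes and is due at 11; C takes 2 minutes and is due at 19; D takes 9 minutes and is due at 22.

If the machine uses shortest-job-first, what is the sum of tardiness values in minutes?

16

SPT (increasing processing time): C B D A.
C: 0→2, due 19, tardiness 0
B: 2→8, due 11, tardiness 0
D: 8→17, due 22, tardiness 0
A: 17→28, due 12, tardiness 16
Sum = 0+0+0+16 = 16.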